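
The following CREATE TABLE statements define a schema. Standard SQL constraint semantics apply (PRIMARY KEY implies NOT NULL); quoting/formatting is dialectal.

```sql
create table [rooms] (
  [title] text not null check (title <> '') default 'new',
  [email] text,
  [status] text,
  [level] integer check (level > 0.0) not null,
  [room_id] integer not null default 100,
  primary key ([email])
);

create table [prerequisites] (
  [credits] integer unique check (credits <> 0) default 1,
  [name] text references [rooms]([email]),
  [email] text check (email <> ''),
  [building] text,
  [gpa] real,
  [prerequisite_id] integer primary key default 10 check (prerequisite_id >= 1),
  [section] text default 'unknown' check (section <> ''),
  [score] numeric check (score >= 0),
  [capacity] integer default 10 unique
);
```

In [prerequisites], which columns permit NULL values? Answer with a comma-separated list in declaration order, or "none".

- credits: CHECK does not forbid NULL (a CHECK constraint passes when its expression is NULL) → nullable.
- name: a foreign key column may be NULL unless separately constrained → nullable.
- email: CHECK does not forbid NULL (a CHECK constraint passes when its expression is NULL) → nullable.
- building: no NOT NULL constraint applies → nullable.
- gpa: no NOT NULL constraint applies → nullable.
- prerequisite_id: part of the PRIMARY KEY, which implies NOT NULL → not nullable.
- section: CHECK does not forbid NULL (a CHECK constraint passes when its expression is NULL) → nullable.
- score: CHECK does not forbid NULL (a CHECK constraint passes when its expression is NULL) → nullable.
- capacity: UNIQUE does not imply NOT NULL → nullable.

credits, name, email, building, gpa, section, score, capacity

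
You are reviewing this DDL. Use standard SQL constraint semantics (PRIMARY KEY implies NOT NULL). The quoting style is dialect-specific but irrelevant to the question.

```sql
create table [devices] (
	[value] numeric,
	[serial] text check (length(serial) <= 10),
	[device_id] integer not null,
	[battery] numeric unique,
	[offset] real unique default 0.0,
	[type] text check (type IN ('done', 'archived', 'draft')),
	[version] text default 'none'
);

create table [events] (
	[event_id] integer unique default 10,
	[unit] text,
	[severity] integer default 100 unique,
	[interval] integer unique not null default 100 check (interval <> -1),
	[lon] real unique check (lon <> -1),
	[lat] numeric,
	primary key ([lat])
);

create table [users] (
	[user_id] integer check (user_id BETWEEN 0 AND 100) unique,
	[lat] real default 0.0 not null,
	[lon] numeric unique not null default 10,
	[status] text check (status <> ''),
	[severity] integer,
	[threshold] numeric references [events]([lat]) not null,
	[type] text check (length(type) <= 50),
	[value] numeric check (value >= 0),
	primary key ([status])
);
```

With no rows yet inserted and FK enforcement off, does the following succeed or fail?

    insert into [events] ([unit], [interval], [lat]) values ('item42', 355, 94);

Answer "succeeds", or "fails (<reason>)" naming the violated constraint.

NOT NULL columns: interval is supplied; lat is supplied.
CHECK constraints: 355 satisfies (interval <> -1).
No constraint is violated.

succeeds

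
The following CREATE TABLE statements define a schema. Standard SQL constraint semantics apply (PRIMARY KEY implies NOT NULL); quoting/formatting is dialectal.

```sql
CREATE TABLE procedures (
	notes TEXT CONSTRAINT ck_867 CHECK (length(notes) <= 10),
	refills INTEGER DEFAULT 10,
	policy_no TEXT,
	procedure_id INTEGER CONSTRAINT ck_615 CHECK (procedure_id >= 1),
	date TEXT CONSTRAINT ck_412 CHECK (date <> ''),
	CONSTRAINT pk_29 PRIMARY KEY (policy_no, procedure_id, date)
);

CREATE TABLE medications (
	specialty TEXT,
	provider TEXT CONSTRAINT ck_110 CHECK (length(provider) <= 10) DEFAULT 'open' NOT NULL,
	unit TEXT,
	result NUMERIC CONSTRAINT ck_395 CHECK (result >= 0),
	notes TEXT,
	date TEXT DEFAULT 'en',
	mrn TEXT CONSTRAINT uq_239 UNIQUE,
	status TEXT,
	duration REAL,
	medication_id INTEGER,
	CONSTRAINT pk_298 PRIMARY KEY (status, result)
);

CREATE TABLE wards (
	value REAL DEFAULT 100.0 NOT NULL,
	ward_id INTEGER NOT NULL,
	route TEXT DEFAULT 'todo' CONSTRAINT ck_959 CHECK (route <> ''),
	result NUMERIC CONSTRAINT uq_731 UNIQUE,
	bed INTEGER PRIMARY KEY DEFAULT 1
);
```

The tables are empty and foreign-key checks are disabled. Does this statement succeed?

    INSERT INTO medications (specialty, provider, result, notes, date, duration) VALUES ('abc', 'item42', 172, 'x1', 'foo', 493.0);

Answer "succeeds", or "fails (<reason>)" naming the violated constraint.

fails (NOT NULL on status)

status is omitted from the column list and has no DEFAULT, so it would receive NULL.
But status is part of the PRIMARY KEY (implied NOT NULL).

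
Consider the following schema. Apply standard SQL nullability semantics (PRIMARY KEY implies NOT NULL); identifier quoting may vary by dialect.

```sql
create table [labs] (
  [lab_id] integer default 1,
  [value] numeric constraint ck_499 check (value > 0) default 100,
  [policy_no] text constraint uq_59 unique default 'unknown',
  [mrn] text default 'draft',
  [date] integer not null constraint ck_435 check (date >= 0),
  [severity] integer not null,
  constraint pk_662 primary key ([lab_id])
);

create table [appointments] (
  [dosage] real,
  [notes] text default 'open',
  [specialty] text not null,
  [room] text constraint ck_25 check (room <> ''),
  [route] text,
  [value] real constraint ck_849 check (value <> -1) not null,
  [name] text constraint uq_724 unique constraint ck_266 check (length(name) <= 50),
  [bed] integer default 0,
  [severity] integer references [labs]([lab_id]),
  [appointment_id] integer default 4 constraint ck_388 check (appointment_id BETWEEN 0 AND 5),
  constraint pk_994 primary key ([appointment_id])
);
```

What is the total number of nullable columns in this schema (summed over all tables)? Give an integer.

10

labs: 3 nullable (value, policy_no, mrn — PK (lab_id) and explicit NOT NULL columns excluded).
appointments: 7 nullable (dosage, notes, room, route, name, bed, severity — PK (appointment_id) and explicit NOT NULL columns excluded).
Total: 3 + 7 = 10.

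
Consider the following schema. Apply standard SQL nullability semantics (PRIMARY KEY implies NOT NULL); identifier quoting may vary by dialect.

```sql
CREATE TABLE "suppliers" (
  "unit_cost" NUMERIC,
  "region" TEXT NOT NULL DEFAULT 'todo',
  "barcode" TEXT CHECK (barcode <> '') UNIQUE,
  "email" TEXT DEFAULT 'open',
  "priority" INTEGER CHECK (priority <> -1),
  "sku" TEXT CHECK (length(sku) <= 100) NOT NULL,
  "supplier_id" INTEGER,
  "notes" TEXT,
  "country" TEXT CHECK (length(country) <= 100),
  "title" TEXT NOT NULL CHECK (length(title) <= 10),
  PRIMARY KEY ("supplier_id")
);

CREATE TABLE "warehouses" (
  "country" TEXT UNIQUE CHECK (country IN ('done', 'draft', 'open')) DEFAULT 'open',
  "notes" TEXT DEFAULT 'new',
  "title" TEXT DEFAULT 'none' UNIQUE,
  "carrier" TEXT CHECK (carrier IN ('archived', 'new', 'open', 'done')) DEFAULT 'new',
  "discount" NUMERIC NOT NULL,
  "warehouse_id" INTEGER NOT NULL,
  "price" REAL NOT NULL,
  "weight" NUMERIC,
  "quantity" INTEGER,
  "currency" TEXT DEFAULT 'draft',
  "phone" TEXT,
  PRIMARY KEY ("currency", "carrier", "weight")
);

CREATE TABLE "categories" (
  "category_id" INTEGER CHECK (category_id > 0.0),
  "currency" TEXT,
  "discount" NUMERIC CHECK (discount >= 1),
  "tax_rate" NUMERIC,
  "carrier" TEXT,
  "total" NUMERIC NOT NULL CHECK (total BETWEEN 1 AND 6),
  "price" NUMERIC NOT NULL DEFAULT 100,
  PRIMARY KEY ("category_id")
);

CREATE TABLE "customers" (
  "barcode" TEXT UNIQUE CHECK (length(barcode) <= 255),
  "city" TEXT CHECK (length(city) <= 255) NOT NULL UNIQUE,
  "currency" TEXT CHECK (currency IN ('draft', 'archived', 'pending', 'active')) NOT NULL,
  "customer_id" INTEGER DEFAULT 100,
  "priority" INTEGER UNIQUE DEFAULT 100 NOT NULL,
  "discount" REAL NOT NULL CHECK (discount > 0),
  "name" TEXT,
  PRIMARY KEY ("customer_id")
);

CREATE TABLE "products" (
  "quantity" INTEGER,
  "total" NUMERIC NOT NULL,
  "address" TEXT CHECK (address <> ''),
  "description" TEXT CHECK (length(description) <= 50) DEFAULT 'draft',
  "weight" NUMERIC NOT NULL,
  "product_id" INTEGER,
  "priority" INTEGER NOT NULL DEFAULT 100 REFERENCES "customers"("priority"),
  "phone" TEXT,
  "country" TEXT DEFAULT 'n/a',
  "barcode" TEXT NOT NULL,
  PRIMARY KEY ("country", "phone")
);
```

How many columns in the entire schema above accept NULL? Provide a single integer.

suppliers: 6 nullable (unit_cost, barcode, email, priority, notes, country — PK (supplier_id) and explicit NOT NULL columns excluded).
warehouses: 5 nullable (country, notes, title, quantity, phone — PK (currency, carrier, weight) and explicit NOT NULL columns excluded).
categories: 4 nullable (currency, discount, tax_rate, carrier — PK (category_id) and explicit NOT NULL columns excluded).
customers: 2 nullable (barcode, name — PK (customer_id) and explicit NOT NULL columns excluded).
products: 4 nullable (quantity, address, description, product_id — PK (country, phone) and explicit NOT NULL columns excluded).
Total: 6 + 5 + 4 + 2 + 4 = 21.

21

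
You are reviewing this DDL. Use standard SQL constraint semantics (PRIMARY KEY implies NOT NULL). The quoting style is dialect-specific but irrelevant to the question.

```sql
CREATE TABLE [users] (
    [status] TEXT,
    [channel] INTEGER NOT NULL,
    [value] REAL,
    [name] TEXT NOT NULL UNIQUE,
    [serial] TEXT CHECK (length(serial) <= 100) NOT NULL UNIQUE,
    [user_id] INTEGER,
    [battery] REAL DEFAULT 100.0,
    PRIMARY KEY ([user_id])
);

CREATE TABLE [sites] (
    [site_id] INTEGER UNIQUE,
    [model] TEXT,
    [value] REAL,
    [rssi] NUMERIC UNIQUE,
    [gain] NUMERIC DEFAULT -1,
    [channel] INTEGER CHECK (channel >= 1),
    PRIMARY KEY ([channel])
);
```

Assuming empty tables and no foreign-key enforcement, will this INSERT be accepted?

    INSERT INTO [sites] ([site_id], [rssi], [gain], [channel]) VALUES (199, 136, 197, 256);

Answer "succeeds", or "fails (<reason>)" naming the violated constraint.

NOT NULL columns: channel is supplied.
CHECK constraints: 256 satisfies (channel >= 1).
No constraint is violated.

succeeds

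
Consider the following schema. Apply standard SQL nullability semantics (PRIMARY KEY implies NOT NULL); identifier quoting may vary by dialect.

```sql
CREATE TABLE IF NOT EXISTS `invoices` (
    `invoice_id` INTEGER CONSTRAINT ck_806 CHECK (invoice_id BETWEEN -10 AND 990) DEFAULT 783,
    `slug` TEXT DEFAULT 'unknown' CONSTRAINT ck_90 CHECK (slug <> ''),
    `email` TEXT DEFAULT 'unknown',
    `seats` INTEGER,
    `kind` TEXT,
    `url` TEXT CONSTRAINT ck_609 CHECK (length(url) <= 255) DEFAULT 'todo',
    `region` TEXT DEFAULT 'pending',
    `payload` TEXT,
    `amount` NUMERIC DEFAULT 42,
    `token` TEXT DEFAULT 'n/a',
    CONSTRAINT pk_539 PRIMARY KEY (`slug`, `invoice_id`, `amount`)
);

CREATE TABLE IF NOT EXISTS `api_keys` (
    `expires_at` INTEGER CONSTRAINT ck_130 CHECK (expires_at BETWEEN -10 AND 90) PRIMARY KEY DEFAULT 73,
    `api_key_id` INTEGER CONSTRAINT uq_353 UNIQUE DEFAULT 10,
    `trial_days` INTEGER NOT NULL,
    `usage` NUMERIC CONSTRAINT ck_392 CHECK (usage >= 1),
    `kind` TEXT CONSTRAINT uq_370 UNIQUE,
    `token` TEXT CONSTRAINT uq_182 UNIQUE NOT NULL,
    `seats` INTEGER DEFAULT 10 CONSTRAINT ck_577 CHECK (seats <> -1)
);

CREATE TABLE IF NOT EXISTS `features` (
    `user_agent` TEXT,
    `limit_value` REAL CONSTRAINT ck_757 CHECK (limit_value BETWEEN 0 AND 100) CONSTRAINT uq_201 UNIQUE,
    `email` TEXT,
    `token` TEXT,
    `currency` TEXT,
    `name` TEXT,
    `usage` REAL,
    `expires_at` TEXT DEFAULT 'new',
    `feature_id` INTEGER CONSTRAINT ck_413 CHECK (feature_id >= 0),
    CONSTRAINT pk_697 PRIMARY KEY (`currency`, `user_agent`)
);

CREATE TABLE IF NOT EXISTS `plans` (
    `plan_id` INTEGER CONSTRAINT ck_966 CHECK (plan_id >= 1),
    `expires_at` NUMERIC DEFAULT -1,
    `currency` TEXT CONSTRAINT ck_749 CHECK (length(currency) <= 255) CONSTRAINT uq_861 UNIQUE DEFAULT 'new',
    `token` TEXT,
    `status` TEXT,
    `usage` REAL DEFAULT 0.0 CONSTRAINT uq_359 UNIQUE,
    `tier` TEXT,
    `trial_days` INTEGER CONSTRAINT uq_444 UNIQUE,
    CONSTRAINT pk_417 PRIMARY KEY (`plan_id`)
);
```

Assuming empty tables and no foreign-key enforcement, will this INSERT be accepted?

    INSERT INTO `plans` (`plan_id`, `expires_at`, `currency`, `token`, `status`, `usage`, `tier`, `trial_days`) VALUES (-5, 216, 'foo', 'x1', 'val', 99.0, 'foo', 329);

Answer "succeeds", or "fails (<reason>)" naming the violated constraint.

The value -5 for plan_id violates CHECK (plan_id >= 1).

fails (CHECK on plan_id)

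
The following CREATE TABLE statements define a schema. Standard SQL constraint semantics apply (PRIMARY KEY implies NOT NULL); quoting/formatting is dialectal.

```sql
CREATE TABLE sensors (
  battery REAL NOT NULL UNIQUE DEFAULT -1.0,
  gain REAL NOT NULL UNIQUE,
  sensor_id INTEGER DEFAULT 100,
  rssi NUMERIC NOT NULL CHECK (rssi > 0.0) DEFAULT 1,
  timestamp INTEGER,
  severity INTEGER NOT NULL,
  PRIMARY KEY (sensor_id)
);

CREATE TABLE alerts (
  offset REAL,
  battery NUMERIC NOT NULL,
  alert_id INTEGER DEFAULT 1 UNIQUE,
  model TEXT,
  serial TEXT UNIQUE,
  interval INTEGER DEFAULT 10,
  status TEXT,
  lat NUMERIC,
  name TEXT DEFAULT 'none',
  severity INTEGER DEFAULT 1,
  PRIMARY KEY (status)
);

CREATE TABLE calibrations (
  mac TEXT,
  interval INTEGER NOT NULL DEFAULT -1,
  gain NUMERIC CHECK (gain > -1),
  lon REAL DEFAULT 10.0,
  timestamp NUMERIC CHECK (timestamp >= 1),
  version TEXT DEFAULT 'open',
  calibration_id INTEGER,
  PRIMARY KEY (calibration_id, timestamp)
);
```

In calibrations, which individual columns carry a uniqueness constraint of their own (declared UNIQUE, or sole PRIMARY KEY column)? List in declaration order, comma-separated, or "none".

none

- mac: no UNIQUE or single-column PK constraint.
- interval: no UNIQUE or single-column PK constraint.
- gain: no UNIQUE or single-column PK constraint.
- lon: no UNIQUE or single-column PK constraint.
- timestamp: part of a composite PRIMARY KEY — only the tuple is unique, not this column on its own.
- version: no UNIQUE or single-column PK constraint.
- calibration_id: part of a composite PRIMARY KEY — only the tuple is unique, not this column on its own.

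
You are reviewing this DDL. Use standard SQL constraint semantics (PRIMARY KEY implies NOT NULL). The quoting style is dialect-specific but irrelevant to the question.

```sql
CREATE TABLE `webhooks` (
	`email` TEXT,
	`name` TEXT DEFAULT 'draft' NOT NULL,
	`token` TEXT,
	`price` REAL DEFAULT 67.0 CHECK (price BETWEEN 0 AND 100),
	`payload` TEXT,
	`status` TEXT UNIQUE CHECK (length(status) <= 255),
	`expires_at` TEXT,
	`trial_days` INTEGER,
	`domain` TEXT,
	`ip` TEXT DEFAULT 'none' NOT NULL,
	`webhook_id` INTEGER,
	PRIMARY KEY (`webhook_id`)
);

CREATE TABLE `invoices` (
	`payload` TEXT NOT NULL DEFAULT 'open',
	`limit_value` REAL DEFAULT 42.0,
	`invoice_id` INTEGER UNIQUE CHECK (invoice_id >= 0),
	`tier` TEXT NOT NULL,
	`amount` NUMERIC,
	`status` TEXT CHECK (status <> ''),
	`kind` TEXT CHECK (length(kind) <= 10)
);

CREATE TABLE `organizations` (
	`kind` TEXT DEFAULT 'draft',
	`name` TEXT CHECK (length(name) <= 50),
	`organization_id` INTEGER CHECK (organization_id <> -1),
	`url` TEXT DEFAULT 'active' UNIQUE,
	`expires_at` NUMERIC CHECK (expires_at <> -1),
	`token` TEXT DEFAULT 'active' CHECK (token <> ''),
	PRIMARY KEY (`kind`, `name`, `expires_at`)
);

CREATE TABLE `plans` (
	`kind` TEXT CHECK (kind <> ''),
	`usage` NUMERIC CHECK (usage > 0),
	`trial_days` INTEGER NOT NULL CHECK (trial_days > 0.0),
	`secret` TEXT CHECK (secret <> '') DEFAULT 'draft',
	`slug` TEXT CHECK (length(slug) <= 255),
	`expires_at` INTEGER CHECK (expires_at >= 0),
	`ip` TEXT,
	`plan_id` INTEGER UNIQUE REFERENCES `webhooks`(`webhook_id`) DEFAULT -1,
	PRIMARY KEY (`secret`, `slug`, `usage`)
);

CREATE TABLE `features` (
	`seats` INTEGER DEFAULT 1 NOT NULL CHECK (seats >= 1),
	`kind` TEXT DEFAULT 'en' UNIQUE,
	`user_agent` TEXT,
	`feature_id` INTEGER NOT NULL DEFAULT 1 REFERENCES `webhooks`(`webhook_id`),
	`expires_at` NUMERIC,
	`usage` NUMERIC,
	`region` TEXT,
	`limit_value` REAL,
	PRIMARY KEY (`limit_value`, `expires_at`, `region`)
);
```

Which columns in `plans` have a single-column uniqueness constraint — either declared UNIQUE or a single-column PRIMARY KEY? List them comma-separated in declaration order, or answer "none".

plan_id

- kind: no UNIQUE or single-column PK constraint.
- usage: part of a composite PRIMARY KEY — only the tuple is unique, not this column on its own.
- trial_days: no UNIQUE or single-column PK constraint.
- secret: part of a composite PRIMARY KEY — only the tuple is unique, not this column on its own.
- slug: part of a composite PRIMARY KEY — only the tuple is unique, not this column on its own.
- expires_at: no UNIQUE or single-column PK constraint.
- ip: no UNIQUE or single-column PK constraint.
- plan_id: declared UNIQUE → unique.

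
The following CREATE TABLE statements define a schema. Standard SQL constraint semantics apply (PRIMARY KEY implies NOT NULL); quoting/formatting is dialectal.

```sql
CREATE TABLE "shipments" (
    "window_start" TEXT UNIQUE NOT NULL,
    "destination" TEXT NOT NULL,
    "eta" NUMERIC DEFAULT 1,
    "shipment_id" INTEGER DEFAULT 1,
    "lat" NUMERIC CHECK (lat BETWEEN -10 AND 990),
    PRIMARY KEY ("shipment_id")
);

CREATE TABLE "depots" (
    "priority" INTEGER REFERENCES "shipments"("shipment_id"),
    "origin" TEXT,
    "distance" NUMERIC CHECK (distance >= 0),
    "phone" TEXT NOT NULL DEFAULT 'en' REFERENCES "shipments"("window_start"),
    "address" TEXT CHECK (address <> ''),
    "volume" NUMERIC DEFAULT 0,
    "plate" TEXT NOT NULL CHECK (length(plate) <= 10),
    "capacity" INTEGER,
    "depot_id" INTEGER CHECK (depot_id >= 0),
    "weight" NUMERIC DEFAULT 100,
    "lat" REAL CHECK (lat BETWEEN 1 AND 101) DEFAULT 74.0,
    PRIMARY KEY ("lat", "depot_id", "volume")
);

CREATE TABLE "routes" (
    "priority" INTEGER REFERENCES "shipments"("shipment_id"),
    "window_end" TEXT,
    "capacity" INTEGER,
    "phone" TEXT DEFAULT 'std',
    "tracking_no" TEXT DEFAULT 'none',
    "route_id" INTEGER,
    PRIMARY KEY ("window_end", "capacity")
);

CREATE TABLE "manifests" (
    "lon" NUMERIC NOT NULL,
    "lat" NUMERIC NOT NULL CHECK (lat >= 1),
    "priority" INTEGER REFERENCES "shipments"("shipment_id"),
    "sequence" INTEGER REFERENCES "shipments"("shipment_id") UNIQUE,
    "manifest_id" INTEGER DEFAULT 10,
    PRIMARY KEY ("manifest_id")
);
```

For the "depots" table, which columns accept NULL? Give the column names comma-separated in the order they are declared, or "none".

priority, origin, distance, address, capacity, weight

- priority: a foreign key column may be NULL unless separately constrained → nullable.
- origin: no NOT NULL constraint applies → nullable.
- distance: CHECK does not forbid NULL (a CHECK constraint passes when its expression is NULL) → nullable.
- phone: declared NOT NULL → not nullable.
- address: CHECK does not forbid NULL (a CHECK constraint passes when its expression is NULL) → nullable.
- volume: part of the PRIMARY KEY, which implies NOT NULL → not nullable.
- plate: declared NOT NULL → not nullable.
- capacity: no NOT NULL constraint applies → nullable.
- depot_id: part of the PRIMARY KEY, which implies NOT NULL → not nullable.
- weight: DEFAULT only fills an omitted column; an explicit NULL is still allowed → nullable.
- lat: part of the PRIMARY KEY, which implies NOT NULL → not nullable.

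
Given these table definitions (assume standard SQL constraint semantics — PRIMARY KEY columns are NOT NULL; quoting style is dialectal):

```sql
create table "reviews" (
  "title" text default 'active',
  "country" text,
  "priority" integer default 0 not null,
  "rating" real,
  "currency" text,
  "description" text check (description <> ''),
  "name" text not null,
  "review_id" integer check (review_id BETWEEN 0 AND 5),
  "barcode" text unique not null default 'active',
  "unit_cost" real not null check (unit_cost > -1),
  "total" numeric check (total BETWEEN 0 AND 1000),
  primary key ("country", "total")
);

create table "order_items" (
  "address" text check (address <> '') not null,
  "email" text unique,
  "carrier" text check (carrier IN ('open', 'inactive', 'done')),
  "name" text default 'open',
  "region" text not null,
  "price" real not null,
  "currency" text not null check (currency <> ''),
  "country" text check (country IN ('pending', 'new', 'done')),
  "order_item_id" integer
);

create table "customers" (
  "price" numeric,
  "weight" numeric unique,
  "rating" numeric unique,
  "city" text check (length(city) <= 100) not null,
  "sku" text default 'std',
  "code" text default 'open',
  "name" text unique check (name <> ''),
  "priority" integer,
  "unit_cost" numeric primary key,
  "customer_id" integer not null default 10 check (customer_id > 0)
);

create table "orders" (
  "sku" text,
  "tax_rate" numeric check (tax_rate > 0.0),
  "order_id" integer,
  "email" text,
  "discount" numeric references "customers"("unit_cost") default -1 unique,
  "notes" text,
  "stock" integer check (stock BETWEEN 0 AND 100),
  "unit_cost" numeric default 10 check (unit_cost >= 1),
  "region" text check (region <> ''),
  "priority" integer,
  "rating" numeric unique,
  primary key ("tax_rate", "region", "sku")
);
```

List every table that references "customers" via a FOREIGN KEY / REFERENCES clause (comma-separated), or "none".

orders

- orders.discount references customers(unit_cost).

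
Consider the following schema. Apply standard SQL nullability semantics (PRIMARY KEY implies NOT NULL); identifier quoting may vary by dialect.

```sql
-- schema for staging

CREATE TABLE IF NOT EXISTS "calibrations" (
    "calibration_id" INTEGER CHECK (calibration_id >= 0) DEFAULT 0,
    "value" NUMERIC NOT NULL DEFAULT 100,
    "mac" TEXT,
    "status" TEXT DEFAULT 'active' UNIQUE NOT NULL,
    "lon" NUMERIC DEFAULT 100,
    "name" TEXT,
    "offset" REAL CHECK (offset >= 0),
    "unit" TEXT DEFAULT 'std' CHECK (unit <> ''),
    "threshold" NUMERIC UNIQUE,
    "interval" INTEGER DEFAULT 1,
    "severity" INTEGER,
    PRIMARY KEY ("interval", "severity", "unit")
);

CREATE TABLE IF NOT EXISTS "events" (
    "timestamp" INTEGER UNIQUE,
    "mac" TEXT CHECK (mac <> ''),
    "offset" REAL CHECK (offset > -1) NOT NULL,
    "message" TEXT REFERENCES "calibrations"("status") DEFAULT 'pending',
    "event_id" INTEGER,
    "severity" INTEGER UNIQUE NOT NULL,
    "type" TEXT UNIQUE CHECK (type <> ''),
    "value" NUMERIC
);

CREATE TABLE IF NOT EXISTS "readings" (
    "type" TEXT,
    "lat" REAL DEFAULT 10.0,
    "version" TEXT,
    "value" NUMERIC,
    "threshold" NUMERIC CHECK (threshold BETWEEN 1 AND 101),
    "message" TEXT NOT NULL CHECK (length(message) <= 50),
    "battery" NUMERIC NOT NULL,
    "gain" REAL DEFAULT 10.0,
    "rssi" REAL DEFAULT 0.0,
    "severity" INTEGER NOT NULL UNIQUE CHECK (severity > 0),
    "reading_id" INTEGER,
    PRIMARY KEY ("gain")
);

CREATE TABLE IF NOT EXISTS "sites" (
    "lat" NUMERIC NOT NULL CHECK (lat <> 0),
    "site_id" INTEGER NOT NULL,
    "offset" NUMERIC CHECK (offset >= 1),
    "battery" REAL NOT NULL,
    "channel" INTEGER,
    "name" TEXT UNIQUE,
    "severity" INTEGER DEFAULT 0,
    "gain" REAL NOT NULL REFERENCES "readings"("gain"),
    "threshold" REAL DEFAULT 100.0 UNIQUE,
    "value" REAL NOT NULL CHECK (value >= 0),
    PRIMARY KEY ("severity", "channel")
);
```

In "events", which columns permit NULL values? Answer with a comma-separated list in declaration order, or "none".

timestamp, mac, message, event_id, type, value

- timestamp: UNIQUE does not imply NOT NULL → nullable.
- mac: CHECK does not forbid NULL (a CHECK constraint passes when its expression is NULL) → nullable.
- offset: declared NOT NULL → not nullable.
- message: a foreign key column may be NULL unless separately constrained → nullable.
- event_id: no NOT NULL constraint applies → nullable.
- severity: declared NOT NULL → not nullable.
- type: CHECK does not forbid NULL (a CHECK constraint passes when its expression is NULL) → nullable.
- value: no NOT NULL constraint applies → nullable.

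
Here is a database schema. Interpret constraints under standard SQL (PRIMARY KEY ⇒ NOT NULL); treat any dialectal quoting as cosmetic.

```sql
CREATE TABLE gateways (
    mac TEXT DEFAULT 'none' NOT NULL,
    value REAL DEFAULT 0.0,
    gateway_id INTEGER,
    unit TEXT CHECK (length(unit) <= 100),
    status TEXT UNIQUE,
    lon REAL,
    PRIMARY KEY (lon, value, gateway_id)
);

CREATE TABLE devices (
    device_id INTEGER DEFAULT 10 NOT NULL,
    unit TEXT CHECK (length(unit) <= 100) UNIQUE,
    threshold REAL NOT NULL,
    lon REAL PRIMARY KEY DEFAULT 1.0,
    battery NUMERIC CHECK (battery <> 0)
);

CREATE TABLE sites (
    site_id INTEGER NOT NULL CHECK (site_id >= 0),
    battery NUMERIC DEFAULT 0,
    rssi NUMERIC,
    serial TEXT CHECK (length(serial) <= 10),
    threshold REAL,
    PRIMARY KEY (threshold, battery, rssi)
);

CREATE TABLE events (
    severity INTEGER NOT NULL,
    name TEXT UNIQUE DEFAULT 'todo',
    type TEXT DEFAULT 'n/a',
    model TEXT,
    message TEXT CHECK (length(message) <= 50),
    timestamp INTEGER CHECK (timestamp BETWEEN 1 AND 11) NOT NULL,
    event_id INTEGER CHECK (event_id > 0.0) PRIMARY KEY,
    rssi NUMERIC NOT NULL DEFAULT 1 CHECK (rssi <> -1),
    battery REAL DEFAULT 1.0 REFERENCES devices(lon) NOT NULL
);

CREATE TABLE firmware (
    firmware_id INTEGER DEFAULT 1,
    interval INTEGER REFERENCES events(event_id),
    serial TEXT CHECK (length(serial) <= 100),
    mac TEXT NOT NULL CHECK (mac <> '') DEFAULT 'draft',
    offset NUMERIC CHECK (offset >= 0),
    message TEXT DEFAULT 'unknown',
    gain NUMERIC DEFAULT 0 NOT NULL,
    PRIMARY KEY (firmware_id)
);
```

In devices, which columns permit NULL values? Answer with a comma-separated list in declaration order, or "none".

unit, battery

- device_id: declared NOT NULL → not nullable.
- unit: CHECK does not forbid NULL (a CHECK constraint passes when its expression is NULL) → nullable.
- threshold: declared NOT NULL → not nullable.
- lon: part of the PRIMARY KEY, which implies NOT NULL → not nullable.
- battery: CHECK does not forbid NULL (a CHECK constraint passes when its expression is NULL) → nullable.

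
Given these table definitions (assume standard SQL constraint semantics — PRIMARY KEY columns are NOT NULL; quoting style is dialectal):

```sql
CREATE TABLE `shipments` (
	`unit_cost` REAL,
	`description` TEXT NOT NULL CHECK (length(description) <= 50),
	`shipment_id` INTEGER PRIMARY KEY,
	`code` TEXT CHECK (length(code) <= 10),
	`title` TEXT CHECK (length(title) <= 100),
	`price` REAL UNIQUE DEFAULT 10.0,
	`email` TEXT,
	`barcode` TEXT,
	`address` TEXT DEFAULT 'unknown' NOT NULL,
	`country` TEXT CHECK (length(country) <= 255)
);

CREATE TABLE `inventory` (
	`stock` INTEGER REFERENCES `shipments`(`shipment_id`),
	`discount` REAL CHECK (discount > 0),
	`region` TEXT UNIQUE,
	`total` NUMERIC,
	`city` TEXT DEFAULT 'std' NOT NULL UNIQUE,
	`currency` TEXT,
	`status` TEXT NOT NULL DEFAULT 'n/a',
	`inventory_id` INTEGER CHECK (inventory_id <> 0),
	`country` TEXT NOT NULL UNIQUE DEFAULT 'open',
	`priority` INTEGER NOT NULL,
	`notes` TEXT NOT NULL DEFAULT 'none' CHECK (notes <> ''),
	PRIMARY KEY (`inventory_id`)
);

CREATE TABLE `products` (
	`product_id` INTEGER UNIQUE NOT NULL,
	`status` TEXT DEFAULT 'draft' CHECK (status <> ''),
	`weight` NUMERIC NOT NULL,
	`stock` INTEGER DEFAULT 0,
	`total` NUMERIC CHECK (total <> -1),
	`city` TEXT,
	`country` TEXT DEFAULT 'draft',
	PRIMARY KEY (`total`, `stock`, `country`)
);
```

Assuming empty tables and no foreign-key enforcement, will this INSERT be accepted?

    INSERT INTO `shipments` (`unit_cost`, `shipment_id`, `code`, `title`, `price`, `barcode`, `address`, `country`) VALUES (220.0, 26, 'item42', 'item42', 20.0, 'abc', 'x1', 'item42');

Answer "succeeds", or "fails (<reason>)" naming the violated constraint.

fails (NOT NULL on description)

description is omitted from the column list and has no DEFAULT, so it would receive NULL.
But description is declared NOT NULL.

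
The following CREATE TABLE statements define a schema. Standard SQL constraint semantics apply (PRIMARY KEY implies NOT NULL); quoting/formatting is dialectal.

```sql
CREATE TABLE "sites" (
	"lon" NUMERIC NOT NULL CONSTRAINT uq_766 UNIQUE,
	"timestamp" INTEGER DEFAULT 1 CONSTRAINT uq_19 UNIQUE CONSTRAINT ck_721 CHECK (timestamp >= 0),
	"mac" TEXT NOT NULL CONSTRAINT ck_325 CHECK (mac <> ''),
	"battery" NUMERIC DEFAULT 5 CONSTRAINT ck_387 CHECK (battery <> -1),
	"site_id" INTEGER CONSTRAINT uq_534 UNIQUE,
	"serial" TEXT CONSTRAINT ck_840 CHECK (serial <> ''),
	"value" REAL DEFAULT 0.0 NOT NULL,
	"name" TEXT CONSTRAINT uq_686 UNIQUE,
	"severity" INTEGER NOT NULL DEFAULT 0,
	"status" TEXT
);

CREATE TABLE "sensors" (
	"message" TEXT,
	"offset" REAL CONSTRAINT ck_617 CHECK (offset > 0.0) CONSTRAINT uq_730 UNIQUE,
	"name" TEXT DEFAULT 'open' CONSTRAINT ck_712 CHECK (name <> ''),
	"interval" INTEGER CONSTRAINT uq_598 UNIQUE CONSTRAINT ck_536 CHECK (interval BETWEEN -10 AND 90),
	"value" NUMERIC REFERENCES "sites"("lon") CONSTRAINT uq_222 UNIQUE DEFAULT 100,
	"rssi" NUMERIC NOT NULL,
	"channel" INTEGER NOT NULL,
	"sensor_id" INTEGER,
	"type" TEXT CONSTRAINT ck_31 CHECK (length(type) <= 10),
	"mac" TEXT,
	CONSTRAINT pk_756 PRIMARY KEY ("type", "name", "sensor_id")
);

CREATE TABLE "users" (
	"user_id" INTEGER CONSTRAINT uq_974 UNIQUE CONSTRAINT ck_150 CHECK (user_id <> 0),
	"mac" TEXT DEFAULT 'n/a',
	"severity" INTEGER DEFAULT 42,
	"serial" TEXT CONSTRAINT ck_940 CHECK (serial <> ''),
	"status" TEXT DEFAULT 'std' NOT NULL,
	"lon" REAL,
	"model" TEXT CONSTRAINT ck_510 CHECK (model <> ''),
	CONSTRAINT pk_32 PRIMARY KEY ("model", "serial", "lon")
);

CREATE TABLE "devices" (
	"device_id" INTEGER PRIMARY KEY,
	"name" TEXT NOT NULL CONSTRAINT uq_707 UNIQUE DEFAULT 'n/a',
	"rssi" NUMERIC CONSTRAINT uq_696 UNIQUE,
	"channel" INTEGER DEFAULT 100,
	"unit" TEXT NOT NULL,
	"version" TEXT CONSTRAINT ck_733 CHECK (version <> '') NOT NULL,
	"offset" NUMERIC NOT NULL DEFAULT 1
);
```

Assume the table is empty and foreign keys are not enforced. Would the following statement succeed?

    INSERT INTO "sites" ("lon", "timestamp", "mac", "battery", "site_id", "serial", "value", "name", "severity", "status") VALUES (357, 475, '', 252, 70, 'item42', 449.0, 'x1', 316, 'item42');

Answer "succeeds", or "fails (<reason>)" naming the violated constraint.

fails (CHECK on mac)

The value '' for mac violates CHECK (mac <> '').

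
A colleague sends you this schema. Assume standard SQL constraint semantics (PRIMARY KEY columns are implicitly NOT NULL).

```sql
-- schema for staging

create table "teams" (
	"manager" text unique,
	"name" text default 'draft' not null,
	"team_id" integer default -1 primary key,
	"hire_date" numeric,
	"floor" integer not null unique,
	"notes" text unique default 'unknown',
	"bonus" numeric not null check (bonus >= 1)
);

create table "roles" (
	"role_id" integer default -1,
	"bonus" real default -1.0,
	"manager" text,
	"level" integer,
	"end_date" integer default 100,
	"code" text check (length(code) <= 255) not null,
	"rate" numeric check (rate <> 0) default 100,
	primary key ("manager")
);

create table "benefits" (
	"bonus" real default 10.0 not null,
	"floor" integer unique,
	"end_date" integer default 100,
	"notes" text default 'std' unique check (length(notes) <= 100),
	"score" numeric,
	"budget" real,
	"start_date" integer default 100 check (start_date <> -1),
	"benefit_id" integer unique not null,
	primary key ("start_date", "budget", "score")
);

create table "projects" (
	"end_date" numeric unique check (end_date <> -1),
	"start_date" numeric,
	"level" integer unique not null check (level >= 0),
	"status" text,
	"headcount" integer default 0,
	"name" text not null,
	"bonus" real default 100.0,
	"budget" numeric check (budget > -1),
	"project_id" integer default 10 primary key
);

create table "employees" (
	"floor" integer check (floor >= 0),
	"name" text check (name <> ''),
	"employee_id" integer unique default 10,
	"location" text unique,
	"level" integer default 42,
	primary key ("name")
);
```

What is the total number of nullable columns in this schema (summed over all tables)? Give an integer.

21

teams: 3 nullable (manager, hire_date, notes — PK (team_id) and explicit NOT NULL columns excluded).
roles: 5 nullable (role_id, bonus, level, end_date, rate — PK (manager) and explicit NOT NULL columns excluded).
benefits: 3 nullable (floor, end_date, notes — PK (start_date, budget, score) and explicit NOT NULL columns excluded).
projects: 6 nullable (end_date, start_date, status, headcount, bonus, budget — PK (project_id) and explicit NOT NULL columns excluded).
employees: 4 nullable (floor, employee_id, location, level — PK (name) and explicit NOT NULL columns excluded).
Total: 3 + 5 + 3 + 6 + 4 = 21.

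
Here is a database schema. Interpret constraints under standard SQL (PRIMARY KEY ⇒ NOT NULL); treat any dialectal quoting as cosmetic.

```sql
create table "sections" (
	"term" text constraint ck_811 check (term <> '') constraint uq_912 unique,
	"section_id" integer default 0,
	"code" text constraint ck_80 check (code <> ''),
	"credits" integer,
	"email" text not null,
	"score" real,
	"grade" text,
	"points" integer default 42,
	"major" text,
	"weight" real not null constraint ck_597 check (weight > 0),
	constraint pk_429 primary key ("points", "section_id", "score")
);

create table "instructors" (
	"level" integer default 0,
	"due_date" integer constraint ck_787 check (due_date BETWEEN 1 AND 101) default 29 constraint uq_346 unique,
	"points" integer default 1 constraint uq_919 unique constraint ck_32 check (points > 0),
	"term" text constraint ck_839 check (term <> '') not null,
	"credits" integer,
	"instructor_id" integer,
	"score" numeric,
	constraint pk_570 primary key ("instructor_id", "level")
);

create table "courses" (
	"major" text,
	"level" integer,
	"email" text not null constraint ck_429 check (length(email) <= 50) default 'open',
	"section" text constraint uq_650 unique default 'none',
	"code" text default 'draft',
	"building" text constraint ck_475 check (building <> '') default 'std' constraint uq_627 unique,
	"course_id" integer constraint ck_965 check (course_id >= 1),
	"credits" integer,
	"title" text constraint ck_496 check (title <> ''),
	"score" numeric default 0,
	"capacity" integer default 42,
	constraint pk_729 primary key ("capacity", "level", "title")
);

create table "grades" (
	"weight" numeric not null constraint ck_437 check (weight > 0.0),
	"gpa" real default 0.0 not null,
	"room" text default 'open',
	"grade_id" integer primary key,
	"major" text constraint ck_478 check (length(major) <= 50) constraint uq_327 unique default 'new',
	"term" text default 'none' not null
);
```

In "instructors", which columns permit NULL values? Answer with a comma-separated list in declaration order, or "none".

due_date, points, credits, score

- level: part of the PRIMARY KEY, which implies NOT NULL → not nullable.
- due_date: CHECK does not forbid NULL (a CHECK constraint passes when its expression is NULL) → nullable.
- points: CHECK does not forbid NULL (a CHECK constraint passes when its expression is NULL) → nullable.
- term: declared NOT NULL → not nullable.
- credits: no NOT NULL constraint applies → nullable.
- instructor_id: part of the PRIMARY KEY, which implies NOT NULL → not nullable.
- score: no NOT NULL constraint applies → nullable.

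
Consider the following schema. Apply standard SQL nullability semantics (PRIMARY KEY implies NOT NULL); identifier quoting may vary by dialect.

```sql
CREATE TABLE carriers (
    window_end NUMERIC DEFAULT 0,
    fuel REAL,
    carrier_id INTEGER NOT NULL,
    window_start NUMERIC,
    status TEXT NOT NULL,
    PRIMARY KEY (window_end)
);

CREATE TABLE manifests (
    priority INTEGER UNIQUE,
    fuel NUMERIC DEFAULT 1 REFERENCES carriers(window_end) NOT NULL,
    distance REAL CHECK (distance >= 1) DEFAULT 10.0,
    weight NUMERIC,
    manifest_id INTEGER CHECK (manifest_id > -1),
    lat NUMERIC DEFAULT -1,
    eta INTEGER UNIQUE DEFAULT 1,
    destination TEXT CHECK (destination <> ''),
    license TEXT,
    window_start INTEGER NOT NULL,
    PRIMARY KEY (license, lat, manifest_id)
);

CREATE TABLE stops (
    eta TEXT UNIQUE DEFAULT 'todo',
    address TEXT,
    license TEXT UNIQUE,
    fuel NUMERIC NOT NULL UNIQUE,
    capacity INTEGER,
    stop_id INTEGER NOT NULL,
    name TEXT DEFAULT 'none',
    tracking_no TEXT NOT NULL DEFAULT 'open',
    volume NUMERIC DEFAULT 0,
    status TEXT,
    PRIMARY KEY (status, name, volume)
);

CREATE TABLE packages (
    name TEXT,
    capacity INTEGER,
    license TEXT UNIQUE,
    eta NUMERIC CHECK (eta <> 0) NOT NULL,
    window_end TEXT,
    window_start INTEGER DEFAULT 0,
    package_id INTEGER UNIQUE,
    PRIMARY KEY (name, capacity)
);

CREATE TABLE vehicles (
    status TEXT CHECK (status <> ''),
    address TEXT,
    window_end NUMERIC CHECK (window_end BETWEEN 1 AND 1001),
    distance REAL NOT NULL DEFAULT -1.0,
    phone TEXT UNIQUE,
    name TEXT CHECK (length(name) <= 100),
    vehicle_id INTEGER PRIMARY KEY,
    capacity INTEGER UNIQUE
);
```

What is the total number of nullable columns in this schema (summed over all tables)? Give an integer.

21

carriers: 2 nullable (fuel, window_start — PK (window_end) and explicit NOT NULL columns excluded).
manifests: 5 nullable (priority, distance, weight, eta, destination — PK (license, lat, manifest_id) and explicit NOT NULL columns excluded).
stops: 4 nullable (eta, address, license, capacity — PK (status, name, volume) and explicit NOT NULL columns excluded).
packages: 4 nullable (license, window_end, window_start, package_id — PK (name, capacity) and explicit NOT NULL columns excluded).
vehicles: 6 nullable (status, address, window_end, phone, name, capacity — PK (vehicle_id) and explicit NOT NULL columns excluded).
Total: 2 + 5 + 4 + 4 + 6 = 21.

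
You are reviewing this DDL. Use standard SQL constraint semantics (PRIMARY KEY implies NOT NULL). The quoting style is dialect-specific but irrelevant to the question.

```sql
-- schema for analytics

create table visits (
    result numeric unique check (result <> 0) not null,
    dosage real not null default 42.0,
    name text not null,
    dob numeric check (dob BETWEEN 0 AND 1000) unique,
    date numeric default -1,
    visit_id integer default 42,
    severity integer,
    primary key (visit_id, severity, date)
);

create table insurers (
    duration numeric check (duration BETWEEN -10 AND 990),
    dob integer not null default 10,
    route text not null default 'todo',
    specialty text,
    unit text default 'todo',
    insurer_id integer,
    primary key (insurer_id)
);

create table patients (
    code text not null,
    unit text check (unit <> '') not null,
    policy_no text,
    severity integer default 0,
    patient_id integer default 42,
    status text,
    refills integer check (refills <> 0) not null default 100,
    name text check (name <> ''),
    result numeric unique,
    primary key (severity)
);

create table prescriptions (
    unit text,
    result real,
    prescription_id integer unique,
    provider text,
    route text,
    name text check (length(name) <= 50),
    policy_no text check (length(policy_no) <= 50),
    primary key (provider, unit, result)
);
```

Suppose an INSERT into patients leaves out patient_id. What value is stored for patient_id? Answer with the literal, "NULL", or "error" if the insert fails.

42

patient_id has an explicit DEFAULT 42.
When the column is omitted from an INSERT, that default is used.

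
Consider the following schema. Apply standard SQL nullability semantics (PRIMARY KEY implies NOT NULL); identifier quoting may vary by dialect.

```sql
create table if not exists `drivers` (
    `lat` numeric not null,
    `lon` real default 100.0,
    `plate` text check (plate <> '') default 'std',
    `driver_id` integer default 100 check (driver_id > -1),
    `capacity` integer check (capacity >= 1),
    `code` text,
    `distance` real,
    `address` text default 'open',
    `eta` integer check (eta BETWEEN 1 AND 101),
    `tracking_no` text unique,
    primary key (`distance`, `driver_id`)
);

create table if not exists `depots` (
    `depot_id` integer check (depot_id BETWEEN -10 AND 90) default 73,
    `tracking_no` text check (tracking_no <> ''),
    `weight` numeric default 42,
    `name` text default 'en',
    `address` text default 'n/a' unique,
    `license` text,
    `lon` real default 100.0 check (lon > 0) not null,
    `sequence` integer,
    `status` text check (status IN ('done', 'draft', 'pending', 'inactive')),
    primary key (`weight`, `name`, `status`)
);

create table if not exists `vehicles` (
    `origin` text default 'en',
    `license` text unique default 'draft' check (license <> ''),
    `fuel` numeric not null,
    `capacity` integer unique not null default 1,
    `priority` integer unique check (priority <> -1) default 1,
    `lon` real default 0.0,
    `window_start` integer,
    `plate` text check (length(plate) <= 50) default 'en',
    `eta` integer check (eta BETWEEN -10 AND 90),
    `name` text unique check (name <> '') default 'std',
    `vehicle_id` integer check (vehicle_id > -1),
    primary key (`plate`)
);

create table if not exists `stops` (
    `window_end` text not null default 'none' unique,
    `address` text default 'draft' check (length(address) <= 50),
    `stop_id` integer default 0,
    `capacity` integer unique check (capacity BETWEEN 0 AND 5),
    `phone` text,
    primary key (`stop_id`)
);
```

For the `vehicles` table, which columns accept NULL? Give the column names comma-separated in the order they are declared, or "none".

origin, license, priority, lon, window_start, eta, name, vehicle_id

- origin: DEFAULT only fills an omitted column; an explicit NULL is still allowed → nullable.
- license: CHECK does not forbid NULL (a CHECK constraint passes when its expression is NULL) → nullable.
- fuel: declared NOT NULL → not nullable.
- capacity: declared NOT NULL → not nullable.
- priority: CHECK does not forbid NULL (a CHECK constraint passes when its expression is NULL) → nullable.
- lon: DEFAULT only fills an omitted column; an explicit NULL is still allowed → nullable.
- window_start: no NOT NULL constraint applies → nullable.
- plate: part of the PRIMARY KEY, which implies NOT NULL → not nullable.
- eta: CHECK does not forbid NULL (a CHECK constraint passes when its expression is NULL) → nullable.
- name: CHECK does not forbid NULL (a CHECK constraint passes when its expression is NULL) → nullable.
- vehicle_id: CHECK does not forbid NULL (a CHECK constraint passes when its expression is NULL) → nullable.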